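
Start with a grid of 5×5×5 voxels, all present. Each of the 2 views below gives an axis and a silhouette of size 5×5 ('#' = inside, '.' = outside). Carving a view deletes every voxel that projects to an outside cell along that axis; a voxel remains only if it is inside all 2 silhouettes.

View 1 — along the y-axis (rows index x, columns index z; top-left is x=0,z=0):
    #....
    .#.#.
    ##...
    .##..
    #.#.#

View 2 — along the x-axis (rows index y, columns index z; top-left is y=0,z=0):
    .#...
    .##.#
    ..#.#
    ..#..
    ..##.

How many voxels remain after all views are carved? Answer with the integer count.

before carving: 125 voxels (5×5×5)
after view 1 [y-axis, 10 of 25 cells solid] → remaining = 50
after view 2 [x-axis, 9 of 25 cells solid] → remaining = 17

|visual hull| = 17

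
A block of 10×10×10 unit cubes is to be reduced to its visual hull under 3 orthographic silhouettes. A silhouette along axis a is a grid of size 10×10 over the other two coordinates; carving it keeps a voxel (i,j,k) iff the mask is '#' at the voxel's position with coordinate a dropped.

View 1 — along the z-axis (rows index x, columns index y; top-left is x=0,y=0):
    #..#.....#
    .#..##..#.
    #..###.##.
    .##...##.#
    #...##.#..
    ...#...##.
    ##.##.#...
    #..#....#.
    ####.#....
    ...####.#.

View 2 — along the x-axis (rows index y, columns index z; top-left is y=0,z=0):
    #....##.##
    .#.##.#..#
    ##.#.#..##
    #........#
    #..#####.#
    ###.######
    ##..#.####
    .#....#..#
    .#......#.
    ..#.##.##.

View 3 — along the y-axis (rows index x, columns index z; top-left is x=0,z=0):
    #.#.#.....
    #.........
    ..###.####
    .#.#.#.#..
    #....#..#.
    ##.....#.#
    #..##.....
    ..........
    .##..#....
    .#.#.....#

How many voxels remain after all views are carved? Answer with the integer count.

full grid |V| = 1000
step 1: project along z, AND mask (43/100) → |grid| = 430
step 2: project along x, AND mask (51/100) → |grid| = 209
step 3: project along y, AND mask (31/100) → |grid| = 71

|visual hull| = 71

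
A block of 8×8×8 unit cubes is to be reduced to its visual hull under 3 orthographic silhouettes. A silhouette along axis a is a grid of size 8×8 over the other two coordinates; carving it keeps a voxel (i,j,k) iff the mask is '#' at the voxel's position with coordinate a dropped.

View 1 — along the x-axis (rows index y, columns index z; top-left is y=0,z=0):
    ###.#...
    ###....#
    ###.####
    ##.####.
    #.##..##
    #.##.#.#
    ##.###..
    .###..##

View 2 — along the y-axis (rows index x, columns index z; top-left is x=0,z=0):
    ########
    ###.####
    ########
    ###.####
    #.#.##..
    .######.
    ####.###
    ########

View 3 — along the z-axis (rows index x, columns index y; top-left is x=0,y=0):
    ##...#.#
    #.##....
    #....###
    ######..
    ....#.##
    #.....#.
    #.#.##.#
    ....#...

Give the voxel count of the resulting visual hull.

123 voxels

full grid |V| = 512
carve view 1 (along x, YZ-mask fill 41/64): 328 voxels remain
carve view 2 (along y, XZ-mask fill 55/64): 282 voxels remain
carve view 3 (along z, XY-mask fill 28/64): 123 voxels remain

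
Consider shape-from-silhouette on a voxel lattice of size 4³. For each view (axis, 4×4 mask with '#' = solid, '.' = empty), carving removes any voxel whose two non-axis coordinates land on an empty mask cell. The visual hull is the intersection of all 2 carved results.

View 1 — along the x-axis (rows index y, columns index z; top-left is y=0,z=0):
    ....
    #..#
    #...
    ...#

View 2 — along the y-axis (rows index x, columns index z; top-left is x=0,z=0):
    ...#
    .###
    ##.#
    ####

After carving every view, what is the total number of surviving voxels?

start: 4×4×4 = 64 voxels
  1. axis=0 (YZ plane), |mask|=4  ⇒  voxels=16
  2. axis=1 (XZ plane), |mask|=11  ⇒  voxels=12

|visual hull| = 12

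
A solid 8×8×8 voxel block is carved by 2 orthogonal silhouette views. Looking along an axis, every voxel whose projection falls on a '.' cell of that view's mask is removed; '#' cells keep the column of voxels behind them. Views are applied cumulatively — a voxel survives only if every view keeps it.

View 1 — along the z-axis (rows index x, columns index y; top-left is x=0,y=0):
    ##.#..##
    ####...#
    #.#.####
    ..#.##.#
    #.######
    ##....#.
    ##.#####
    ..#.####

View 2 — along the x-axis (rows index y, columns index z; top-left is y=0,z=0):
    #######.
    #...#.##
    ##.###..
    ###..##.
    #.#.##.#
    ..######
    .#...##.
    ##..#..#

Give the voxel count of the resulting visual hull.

voxel count = 204

before carving: 512 voxels (8×8×8)
step 1: project along z, AND mask (42/64) → |grid| = 336
step 2: project along x, AND mask (39/64) → |grid| = 204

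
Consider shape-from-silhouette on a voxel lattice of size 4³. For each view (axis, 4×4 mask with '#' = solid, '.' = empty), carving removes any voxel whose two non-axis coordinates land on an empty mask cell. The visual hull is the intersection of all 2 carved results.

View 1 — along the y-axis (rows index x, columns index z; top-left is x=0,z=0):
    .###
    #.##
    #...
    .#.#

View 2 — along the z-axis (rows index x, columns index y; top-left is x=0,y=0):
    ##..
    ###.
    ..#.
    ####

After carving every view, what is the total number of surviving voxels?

|visual hull| = 24

start: 4×4×4 = 64 voxels
carve view 1 (along y, XZ-mask fill 9/16): 36 voxels remain
carve view 2 (along z, XY-mask fill 10/16): 24 voxels remain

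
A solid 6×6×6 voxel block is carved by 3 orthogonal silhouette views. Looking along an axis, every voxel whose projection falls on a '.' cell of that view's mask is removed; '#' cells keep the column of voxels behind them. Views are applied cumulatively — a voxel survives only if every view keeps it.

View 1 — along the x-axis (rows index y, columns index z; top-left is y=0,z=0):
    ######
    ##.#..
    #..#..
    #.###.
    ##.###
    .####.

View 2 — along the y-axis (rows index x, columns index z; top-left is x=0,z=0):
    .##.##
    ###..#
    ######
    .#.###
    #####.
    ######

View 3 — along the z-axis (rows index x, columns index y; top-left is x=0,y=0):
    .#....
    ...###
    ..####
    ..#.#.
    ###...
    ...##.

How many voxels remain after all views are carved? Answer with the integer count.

before carving: 216 voxels (6×6×6)
step 1: project along x, AND mask (24/36) → |grid| = 144
step 2: project along y, AND mask (29/36) → |grid| = 113
step 3: project along z, AND mask (15/36) → |grid| = 47

|visual hull| = 47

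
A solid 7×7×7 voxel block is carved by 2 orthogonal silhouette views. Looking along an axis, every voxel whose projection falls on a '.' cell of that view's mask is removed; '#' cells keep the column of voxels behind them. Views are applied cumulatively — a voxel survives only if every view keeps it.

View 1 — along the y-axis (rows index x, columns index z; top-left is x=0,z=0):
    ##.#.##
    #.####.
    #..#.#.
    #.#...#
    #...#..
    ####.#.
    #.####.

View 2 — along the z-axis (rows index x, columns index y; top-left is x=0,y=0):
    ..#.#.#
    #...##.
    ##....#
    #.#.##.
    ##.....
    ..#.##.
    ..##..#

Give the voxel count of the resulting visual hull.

remaining voxels: 85

initial block: 7^3 = 343
[1] y-view keeps 28 columns → grid now 196
[2] z-view keeps 21 columns → grid now 85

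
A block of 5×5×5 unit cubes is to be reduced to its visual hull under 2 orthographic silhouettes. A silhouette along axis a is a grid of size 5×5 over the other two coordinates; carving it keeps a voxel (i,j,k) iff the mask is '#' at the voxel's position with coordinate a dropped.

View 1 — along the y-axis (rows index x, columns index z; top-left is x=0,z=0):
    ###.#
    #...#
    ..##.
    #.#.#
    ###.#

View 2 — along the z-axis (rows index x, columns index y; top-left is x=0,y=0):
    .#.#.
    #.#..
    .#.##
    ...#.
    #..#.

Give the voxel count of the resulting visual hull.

remaining voxels: 29

initial block: 5^3 = 125
[1] y-view keeps 15 columns → grid now 75
[2] z-view keeps 10 columns → grid now 29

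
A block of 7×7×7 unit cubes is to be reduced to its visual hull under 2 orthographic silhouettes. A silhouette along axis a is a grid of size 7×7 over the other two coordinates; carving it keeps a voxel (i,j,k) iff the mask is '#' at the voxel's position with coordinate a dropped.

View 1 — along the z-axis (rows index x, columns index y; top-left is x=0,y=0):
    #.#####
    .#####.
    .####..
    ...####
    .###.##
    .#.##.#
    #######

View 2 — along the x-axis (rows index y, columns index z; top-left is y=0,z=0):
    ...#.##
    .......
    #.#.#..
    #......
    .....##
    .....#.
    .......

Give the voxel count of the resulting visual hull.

|visual hull| = 45

start: 7×7×7 = 343 voxels
after view 1 [z-axis, 35 of 49 cells solid] → remaining = 245
after view 2 [x-axis, 10 of 49 cells solid] → remaining = 45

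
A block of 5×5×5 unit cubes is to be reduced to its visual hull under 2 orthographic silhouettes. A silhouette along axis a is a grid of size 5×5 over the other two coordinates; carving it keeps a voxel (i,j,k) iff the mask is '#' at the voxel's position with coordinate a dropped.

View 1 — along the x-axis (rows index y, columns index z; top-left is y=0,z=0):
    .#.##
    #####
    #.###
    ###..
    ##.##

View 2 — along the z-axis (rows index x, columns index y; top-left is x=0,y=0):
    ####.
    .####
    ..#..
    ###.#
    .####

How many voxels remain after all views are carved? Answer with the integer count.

start: 5×5×5 = 125 voxels
V1 x: intersect with YZ mask (19 set) -- 95 left
V2 z: intersect with XY mask (17 set) -- 67 left

67 voxels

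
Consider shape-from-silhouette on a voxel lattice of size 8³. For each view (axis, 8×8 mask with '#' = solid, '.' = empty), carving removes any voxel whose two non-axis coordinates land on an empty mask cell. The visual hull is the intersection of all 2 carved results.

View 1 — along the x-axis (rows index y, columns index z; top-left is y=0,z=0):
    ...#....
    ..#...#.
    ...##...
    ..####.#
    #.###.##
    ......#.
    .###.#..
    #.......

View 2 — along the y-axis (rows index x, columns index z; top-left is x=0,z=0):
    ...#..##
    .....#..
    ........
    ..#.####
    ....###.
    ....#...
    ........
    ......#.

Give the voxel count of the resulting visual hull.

initial block: 8^3 = 512
[1] x-view keeps 22 columns → grid now 176
[2] y-view keeps 14 columns → grid now 40

voxel count = 40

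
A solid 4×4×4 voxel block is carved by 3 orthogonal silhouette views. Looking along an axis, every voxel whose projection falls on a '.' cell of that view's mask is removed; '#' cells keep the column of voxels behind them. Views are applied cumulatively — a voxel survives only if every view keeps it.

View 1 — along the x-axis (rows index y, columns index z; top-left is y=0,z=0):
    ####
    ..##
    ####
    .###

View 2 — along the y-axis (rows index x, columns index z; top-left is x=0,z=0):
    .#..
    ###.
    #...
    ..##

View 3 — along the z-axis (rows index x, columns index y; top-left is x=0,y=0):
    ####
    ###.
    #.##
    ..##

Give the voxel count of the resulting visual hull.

|visual hull| = 16

full grid |V| = 64
after view 1 [x-axis, 13 of 16 cells solid] → remaining = 52
after view 2 [y-axis, 7 of 16 cells solid] → remaining = 22
after view 3 [z-axis, 12 of 16 cells solid] → remaining = 16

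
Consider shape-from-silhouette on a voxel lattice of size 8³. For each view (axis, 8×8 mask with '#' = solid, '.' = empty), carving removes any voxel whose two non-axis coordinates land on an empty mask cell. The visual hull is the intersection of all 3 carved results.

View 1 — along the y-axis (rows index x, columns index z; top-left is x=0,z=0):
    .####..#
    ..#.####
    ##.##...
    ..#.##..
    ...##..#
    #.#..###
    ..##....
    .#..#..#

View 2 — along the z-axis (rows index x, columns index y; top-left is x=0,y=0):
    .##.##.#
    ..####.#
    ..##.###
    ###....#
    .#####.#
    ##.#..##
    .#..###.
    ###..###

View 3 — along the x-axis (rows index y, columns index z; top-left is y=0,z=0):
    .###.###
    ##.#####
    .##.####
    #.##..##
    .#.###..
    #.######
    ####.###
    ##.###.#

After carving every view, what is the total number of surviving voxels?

voxel count = 116

before carving: 512 voxels (8×8×8)
[1] y-view keeps 30 columns → grid now 240
[2] z-view keeps 40 columns → grid now 151
[3] x-view keeps 48 columns → grid now 116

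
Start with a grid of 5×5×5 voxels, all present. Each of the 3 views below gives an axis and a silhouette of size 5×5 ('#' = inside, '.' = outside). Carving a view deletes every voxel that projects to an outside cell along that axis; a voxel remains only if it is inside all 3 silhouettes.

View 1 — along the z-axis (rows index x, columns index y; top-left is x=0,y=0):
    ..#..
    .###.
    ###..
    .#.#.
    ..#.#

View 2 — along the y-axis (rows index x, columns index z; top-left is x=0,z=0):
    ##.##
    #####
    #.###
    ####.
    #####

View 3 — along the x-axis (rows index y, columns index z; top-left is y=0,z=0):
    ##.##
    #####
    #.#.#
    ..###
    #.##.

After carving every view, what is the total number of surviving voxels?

|visual hull| = 35

full grid |V| = 125
V1 z: intersect with XY mask (11 set) -- 55 left
V2 y: intersect with XZ mask (22 set) -- 49 left
V3 x: intersect with YZ mask (18 set) -- 35 left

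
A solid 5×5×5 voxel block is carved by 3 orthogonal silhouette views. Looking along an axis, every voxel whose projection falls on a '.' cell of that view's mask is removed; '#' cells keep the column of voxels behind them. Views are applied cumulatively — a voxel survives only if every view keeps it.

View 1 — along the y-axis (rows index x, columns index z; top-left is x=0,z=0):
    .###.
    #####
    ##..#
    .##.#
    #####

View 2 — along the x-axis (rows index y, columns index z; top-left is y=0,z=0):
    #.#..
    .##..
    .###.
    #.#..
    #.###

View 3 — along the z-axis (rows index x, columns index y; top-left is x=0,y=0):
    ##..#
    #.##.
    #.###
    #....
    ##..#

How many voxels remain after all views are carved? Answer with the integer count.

start: 5×5×5 = 125 voxels
V1 y: intersect with XZ mask (19 set) -- 95 left
V2 x: intersect with YZ mask (13 set) -- 49 left
V3 z: intersect with XY mask (14 set) -- 26 left

26 voxels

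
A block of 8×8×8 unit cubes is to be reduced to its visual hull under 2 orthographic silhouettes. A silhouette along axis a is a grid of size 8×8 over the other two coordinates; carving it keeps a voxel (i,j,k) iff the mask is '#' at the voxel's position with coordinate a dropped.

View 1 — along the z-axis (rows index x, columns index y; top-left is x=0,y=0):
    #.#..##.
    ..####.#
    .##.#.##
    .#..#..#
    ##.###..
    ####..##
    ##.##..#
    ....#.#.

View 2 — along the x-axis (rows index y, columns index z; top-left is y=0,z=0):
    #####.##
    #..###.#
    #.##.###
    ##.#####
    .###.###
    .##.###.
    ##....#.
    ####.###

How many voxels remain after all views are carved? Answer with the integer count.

full grid |V| = 512
carve view 1 (along z, XY-mask fill 35/64): 280 voxels remain
carve view 2 (along x, YZ-mask fill 46/64): 203 voxels remain

|visual hull| = 203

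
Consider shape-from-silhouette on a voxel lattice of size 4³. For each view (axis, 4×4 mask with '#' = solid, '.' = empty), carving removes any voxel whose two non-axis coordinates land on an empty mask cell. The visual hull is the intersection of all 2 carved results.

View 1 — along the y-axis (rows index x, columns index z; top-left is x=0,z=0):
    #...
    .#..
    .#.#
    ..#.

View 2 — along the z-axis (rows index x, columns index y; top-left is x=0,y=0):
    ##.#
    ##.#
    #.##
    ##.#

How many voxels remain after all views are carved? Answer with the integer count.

15 voxels

initial block: 4^3 = 64
V1 y: intersect with XZ mask (5 set) -- 20 left
V2 z: intersect with XY mask (12 set) -- 15 left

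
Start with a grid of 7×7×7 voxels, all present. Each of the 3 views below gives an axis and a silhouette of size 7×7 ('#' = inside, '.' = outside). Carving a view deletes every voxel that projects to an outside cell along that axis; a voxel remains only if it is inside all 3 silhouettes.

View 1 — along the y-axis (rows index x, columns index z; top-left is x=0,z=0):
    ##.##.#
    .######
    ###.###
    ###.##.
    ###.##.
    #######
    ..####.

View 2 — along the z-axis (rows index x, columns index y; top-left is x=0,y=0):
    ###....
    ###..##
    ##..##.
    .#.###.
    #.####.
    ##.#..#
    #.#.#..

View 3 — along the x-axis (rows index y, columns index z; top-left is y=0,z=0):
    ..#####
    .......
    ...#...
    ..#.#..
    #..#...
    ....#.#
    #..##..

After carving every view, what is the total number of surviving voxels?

48 voxels

full grid |V| = 343
[1] y-view keeps 38 columns → grid now 266
[2] z-view keeps 28 columns → grid now 154
[3] x-view keeps 15 columns → grid now 48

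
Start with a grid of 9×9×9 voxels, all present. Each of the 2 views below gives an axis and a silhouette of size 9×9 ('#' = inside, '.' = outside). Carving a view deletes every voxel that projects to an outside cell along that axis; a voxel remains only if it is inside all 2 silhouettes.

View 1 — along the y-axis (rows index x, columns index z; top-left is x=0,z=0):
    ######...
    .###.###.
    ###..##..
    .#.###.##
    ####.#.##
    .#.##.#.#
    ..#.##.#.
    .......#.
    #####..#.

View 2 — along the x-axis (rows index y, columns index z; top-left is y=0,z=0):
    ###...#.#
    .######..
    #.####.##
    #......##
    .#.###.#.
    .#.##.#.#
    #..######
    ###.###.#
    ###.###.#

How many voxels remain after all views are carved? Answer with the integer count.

full grid |V| = 729
V1 y: intersect with XZ mask (46 set) -- 414 left
V2 x: intersect with YZ mask (52 set) -- 260 left

260 voxels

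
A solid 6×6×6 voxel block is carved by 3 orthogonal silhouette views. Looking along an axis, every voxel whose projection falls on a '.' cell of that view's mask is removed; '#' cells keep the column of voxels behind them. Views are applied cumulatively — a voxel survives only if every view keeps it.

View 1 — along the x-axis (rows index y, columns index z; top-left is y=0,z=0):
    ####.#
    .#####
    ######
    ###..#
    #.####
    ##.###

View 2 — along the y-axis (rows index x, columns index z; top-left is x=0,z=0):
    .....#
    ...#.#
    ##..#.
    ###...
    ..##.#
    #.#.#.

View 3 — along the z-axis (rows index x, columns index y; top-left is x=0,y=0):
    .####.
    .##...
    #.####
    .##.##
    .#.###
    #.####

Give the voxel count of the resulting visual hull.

51 voxels

start: 6×6×6 = 216 voxels
step 1: project along x, AND mask (30/36) → |grid| = 180
step 2: project along y, AND mask (15/36) → |grid| = 76
step 3: project along z, AND mask (24/36) → |grid| = 51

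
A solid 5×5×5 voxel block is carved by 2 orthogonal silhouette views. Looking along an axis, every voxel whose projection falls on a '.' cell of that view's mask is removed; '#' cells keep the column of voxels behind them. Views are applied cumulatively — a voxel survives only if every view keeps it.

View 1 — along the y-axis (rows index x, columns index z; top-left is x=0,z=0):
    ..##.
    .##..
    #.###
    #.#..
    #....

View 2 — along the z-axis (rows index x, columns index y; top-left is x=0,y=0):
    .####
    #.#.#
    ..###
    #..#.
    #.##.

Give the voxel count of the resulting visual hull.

full grid |V| = 125
carve view 1 (along y, XZ-mask fill 11/25): 55 voxels remain
carve view 2 (along z, XY-mask fill 15/25): 33 voxels remain

remaining voxels: 33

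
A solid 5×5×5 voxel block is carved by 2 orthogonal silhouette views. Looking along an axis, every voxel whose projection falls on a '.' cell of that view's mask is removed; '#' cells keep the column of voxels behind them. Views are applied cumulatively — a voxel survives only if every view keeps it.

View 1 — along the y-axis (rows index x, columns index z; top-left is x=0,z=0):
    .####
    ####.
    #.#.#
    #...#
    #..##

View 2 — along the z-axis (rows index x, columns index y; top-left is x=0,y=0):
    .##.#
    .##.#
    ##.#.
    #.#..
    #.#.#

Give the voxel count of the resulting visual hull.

|visual hull| = 46

before carving: 125 voxels (5×5×5)
[1] y-view keeps 16 columns → grid now 80
[2] z-view keeps 14 columns → grid now 46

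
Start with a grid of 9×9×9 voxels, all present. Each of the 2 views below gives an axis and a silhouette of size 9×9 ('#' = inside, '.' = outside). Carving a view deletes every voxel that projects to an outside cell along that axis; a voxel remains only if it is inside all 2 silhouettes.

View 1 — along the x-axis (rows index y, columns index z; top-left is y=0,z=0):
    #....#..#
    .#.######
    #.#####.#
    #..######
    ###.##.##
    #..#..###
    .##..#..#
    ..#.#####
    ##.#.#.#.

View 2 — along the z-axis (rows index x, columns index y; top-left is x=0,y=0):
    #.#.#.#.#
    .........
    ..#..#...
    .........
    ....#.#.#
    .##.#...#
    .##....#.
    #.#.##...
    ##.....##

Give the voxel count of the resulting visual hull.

|visual hull| = 143

initial block: 9^3 = 729
step 1: project along x, AND mask (51/81) → |grid| = 459
step 2: project along z, AND mask (25/81) → |grid| = 143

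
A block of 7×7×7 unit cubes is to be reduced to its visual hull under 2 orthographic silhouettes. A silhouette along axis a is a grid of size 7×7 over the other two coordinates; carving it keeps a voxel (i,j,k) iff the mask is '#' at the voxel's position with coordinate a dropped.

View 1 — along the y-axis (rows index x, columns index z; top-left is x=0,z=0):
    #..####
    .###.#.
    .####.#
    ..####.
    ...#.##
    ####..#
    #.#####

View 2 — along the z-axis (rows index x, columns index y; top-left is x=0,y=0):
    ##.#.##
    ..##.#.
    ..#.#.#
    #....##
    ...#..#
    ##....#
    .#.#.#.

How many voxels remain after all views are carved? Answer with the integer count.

before carving: 343 voxels (7×7×7)
step 1: project along y, AND mask (32/49) → |grid| = 224
step 2: project along z, AND mask (22/49) → |grid| = 103

remaining voxels: 103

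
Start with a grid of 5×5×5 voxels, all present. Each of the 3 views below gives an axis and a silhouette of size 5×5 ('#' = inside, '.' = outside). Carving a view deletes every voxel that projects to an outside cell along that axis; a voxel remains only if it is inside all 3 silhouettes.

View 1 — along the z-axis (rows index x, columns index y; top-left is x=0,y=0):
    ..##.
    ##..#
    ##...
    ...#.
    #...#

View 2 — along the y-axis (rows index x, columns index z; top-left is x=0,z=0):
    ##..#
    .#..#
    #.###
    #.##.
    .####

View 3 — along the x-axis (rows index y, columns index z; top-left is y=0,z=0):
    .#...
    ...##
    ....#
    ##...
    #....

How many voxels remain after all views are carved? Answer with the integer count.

full grid |V| = 125
carve view 1 (along z, XY-mask fill 10/25): 50 voxels remain
carve view 2 (along y, XZ-mask fill 16/25): 31 voxels remain
carve view 3 (along x, YZ-mask fill 7/25): 9 voxels remain

|visual hull| = 9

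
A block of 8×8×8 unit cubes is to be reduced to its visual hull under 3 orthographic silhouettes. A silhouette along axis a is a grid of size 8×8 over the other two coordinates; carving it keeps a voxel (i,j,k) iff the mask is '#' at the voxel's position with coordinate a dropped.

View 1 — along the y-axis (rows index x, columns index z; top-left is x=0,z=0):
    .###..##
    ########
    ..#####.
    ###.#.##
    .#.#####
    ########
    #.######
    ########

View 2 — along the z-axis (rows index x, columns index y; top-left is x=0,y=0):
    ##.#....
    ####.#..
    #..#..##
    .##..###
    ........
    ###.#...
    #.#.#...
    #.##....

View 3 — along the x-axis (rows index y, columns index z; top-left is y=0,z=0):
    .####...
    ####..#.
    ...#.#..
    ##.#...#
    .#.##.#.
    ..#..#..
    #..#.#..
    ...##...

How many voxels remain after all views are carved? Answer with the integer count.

before carving: 512 voxels (8×8×8)
after view 1 [y-axis, 53 of 64 cells solid] → remaining = 424
after view 2 [z-axis, 27 of 64 cells solid] → remaining = 182
after view 3 [x-axis, 26 of 64 cells solid] → remaining = 75

remaining voxels: 75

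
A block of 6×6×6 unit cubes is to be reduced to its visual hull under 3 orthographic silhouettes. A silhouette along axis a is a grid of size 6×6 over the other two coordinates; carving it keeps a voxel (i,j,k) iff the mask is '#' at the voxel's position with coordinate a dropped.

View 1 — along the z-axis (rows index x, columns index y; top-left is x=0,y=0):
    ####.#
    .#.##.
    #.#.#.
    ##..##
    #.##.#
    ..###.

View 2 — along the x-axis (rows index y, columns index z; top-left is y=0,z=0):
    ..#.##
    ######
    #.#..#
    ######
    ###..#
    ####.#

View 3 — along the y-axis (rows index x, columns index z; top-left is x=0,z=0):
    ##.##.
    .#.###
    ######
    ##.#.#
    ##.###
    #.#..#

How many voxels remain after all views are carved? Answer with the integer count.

|visual hull| = 67

before carving: 216 voxels (6×6×6)
after view 1 [z-axis, 22 of 36 cells solid] → remaining = 132
after view 2 [x-axis, 27 of 36 cells solid] → remaining = 97
after view 3 [y-axis, 26 of 36 cells solid] → remaining = 67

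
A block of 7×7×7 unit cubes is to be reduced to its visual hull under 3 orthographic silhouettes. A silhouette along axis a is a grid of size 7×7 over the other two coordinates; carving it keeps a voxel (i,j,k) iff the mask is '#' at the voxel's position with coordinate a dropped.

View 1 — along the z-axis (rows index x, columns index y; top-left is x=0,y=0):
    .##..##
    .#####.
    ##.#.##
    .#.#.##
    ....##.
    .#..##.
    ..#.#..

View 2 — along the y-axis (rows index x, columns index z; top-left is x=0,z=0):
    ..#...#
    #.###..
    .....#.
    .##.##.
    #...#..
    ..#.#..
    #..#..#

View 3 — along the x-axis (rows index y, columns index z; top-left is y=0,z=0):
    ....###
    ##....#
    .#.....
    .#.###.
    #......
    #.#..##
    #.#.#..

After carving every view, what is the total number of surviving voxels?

remaining voxels: 25

before carving: 343 voxels (7×7×7)
  1. axis=2 (XY plane), |mask|=25  ⇒  voxels=175
  2. axis=1 (XZ plane), |mask|=18  ⇒  voxels=65
  3. axis=0 (YZ plane), |mask|=19  ⇒  voxels=25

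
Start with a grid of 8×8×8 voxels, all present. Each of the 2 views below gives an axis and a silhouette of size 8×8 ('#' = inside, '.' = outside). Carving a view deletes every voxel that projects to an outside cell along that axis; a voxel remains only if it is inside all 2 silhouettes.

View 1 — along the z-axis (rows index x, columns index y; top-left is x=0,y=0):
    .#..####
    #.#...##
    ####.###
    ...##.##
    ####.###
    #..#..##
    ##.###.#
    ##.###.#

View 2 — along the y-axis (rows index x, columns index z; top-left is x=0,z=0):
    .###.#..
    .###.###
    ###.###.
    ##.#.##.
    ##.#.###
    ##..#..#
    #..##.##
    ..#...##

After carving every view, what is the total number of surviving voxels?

before carving: 512 voxels (8×8×8)
after view 1 [z-axis, 43 of 64 cells solid] → remaining = 344
after view 2 [y-axis, 39 of 64 cells solid] → remaining = 212

voxel count = 212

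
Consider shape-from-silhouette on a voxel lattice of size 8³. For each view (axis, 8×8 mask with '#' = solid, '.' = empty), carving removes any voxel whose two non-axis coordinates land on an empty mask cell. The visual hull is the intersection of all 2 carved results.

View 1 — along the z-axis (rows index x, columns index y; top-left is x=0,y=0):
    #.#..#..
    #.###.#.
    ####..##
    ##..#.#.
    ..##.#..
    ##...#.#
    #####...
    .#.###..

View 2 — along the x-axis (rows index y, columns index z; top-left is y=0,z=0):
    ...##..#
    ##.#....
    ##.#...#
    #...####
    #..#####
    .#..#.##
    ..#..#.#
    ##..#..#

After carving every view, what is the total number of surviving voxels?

|visual hull| = 135

initial block: 8^3 = 512
V1 z: intersect with XY mask (34 set) -- 272 left
V2 x: intersect with YZ mask (32 set) -- 135 left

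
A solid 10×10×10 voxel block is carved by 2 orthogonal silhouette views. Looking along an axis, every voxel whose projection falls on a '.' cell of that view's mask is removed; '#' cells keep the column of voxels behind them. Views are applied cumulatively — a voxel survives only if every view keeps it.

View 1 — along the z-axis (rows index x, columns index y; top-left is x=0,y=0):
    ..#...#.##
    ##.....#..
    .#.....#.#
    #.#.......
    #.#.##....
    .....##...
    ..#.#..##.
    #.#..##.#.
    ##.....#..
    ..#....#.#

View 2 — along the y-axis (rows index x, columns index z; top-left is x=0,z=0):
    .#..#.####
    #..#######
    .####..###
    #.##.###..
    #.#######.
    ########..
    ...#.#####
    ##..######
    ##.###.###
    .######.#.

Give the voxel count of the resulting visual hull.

start: 10×10×10 = 1000 voxels
[1] z-view keeps 33 columns → grid now 330
[2] y-view keeps 72 columns → grid now 238

voxel count = 238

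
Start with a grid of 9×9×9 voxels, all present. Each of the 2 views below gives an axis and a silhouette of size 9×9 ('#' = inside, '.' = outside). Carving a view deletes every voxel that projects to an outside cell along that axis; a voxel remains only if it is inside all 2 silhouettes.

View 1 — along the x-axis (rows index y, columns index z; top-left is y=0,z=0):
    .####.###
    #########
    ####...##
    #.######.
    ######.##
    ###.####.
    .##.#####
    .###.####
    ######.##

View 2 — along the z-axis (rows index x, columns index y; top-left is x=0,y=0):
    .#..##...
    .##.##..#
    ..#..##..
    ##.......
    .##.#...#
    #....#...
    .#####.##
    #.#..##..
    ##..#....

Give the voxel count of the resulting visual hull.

|visual hull| = 246

full grid |V| = 729
after view 1 [x-axis, 66 of 81 cells solid] → remaining = 594
after view 2 [z-axis, 33 of 81 cells solid] → remaining = 246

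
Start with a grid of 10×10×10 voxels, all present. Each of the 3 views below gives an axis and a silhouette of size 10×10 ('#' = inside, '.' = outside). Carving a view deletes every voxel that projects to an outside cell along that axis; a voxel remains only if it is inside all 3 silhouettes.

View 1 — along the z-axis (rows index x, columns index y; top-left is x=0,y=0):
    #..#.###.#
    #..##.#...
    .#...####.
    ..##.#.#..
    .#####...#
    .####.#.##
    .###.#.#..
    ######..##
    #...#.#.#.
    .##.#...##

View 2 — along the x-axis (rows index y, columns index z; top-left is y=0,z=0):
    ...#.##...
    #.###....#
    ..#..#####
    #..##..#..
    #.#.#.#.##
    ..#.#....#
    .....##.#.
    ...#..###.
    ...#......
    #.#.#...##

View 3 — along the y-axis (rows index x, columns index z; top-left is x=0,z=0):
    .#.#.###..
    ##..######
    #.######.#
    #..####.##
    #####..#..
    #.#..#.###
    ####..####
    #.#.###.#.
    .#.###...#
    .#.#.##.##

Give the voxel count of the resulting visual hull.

voxel count = 145

before carving: 1000 voxels (10×10×10)
after view 1 [z-axis, 54 of 100 cells solid] → remaining = 540
after view 2 [x-axis, 40 of 100 cells solid] → remaining = 221
after view 3 [y-axis, 65 of 100 cells solid] → remaining = 145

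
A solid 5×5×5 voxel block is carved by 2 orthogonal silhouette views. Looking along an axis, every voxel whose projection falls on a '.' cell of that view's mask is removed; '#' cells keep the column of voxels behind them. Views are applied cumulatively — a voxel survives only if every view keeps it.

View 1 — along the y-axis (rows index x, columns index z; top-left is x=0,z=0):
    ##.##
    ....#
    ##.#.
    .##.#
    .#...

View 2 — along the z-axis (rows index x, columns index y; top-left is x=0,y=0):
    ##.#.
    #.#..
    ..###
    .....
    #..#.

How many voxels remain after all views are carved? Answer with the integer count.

remaining voxels: 25

before carving: 125 voxels (5×5×5)
  1. axis=1 (XZ plane), |mask|=12  ⇒  voxels=60
  2. axis=2 (XY plane), |mask|=10  ⇒  voxels=25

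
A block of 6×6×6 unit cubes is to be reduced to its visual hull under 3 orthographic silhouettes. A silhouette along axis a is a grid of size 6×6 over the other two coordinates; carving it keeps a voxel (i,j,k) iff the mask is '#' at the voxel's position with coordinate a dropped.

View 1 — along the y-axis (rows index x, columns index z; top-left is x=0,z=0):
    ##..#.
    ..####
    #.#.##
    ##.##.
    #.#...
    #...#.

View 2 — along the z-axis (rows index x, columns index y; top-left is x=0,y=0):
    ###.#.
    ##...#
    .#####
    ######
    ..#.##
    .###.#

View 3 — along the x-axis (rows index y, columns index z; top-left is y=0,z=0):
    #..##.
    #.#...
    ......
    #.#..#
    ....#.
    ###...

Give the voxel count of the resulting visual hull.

start: 6×6×6 = 216 voxels
step 1: project along y, AND mask (19/36) → |grid| = 114
step 2: project along z, AND mask (25/36) → |grid| = 82
step 3: project along x, AND mask (12/36) → |grid| = 29

remaining voxels: 29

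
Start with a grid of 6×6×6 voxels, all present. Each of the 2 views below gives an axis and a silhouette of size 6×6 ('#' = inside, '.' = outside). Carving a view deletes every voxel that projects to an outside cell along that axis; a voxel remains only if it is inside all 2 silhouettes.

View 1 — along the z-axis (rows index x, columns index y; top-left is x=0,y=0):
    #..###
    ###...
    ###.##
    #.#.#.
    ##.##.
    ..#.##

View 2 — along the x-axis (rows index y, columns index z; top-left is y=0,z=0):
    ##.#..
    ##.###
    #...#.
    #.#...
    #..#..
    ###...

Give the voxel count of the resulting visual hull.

voxel count = 61

start: 6×6×6 = 216 voxels
carve view 1 (along z, XY-mask fill 22/36): 132 voxels remain
carve view 2 (along x, YZ-mask fill 17/36): 61 voxels remain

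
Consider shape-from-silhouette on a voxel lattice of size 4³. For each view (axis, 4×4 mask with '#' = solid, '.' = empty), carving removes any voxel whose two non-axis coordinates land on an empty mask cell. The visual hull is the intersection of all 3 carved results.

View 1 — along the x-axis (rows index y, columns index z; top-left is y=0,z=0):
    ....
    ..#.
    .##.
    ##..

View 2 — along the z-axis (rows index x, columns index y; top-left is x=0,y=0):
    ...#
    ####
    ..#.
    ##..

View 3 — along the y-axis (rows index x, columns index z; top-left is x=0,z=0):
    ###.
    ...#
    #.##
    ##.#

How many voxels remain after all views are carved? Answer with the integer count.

|visual hull| = 3

start: 4×4×4 = 64 voxels
step 1: project along x, AND mask (5/16) → |grid| = 20
step 2: project along z, AND mask (8/16) → |grid| = 10
step 3: project along y, AND mask (10/16) → |grid| = 3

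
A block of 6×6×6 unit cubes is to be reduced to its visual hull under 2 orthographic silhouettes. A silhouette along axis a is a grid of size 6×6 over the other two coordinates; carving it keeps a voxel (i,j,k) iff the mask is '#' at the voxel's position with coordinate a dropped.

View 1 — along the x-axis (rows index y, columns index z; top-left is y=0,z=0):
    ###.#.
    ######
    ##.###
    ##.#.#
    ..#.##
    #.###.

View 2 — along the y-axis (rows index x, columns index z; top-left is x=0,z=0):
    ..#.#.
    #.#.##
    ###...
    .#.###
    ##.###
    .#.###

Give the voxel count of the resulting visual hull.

96 voxels

start: 6×6×6 = 216 voxels
step 1: project along x, AND mask (26/36) → |grid| = 156
step 2: project along y, AND mask (22/36) → |grid| = 96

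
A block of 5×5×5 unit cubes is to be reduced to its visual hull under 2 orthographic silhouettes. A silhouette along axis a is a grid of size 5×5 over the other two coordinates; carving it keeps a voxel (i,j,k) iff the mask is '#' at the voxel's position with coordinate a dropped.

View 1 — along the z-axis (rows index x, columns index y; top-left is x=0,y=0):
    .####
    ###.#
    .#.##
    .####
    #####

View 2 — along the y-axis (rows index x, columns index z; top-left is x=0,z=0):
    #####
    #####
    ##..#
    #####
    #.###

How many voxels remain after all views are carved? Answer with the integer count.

|visual hull| = 89

start: 5×5×5 = 125 voxels
[1] z-view keeps 20 columns → grid now 100
[2] y-view keeps 22 columns → grid now 89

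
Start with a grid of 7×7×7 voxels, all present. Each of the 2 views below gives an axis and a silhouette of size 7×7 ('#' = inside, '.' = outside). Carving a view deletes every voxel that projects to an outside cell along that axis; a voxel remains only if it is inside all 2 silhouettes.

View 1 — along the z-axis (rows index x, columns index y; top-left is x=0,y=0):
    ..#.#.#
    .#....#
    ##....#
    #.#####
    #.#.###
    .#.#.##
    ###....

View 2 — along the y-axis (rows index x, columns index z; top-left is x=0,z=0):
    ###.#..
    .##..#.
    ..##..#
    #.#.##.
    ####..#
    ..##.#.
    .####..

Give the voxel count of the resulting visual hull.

|visual hull| = 100

start: 7×7×7 = 343 voxels
[1] z-view keeps 26 columns → grid now 182
[2] y-view keeps 26 columns → grid now 100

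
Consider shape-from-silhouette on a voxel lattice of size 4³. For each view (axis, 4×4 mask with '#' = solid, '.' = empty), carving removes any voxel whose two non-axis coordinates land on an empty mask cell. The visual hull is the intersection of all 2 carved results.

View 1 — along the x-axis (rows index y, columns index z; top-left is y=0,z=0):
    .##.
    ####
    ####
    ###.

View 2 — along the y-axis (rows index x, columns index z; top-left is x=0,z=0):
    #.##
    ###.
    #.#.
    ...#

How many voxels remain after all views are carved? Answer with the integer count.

29 voxels

start: 4×4×4 = 64 voxels
[1] x-view keeps 13 columns → grid now 52
[2] y-view keeps 9 columns → grid now 29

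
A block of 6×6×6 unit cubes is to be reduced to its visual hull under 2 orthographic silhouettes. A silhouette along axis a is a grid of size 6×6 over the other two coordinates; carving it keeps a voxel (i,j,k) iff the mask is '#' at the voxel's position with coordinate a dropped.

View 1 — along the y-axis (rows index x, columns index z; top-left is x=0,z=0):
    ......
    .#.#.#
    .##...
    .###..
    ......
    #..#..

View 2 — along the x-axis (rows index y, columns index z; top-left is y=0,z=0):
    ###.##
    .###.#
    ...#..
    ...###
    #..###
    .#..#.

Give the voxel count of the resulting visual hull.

|visual hull| = 31

initial block: 6^3 = 216
  1. axis=1 (XZ plane), |mask|=10  ⇒  voxels=60
  2. axis=0 (YZ plane), |mask|=19  ⇒  voxels=31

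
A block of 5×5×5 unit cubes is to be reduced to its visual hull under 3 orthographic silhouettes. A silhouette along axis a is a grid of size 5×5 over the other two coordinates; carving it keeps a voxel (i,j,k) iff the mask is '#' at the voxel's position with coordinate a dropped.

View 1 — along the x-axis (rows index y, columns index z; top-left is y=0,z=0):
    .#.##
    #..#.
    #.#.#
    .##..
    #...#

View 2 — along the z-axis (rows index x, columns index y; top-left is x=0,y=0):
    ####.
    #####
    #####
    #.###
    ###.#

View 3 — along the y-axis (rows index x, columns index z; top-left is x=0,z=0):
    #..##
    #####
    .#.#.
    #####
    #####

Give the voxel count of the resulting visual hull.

before carving: 125 voxels (5×5×5)
[1] x-view keeps 12 columns → grid now 60
[2] z-view keeps 22 columns → grid now 54
[3] y-view keeps 20 columns → grid now 42

42 voxels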